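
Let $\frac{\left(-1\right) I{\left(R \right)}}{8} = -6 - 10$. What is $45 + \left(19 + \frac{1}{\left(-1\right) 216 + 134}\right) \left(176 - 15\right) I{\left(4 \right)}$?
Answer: $\frac{16045173}{41} \approx 3.9135 \cdot 10^{5}$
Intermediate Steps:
$I{\left(R \right)} = 128$ ($I{\left(R \right)} = - 8 \left(-6 - 10\right) = \left(-8\right) \left(-16\right) = 128$)
$45 + \left(19 + \frac{1}{\left(-1\right) 216 + 134}\right) \left(176 - 15\right) I{\left(4 \right)} = 45 + \left(19 + \frac{1}{\left(-1\right) 216 + 134}\right) \left(176 - 15\right) 128 = 45 + \left(19 + \frac{1}{-216 + 134}\right) 161 \cdot 128 = 45 + \left(19 + \frac{1}{-82}\right) 161 \cdot 128 = 45 + \left(19 - \frac{1}{82}\right) 161 \cdot 128 = 45 + \frac{1557}{82} \cdot 161 \cdot 128 = 45 + \frac{250677}{82} \cdot 128 = 45 + \frac{16043328}{41} = \frac{16045173}{41}$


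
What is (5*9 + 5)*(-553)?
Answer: -27650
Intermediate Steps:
(5*9 + 5)*(-553) = (45 + 5)*(-553) = 50*(-553) = -27650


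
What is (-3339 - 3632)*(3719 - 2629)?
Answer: -7598390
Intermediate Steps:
(-3339 - 3632)*(3719 - 2629) = -6971*1090 = -7598390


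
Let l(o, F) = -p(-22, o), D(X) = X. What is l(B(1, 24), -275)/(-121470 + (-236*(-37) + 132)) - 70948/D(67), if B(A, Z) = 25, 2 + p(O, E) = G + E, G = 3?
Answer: -307275721/290177 ≈ -1058.9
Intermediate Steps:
p(O, E) = 1 + E (p(O, E) = -2 + (3 + E) = 1 + E)
l(o, F) = -1 - o (l(o, F) = -(1 + o) = -1 - o)
l(B(1, 24), -275)/(-121470 + (-236*(-37) + 132)) - 70948/D(67) = (-1 - 1*25)/(-121470 + (-236*(-37) + 132)) - 70948/67 = (-1 - 25)/(-121470 + (8732 + 132)) - 70948*1/67 = -26/(-121470 + 8864) - 70948/67 = -26/(-112606) - 70948/67 = -26*(-1/112606) - 70948/67 = 1/4331 - 70948/67 = -307275721/290177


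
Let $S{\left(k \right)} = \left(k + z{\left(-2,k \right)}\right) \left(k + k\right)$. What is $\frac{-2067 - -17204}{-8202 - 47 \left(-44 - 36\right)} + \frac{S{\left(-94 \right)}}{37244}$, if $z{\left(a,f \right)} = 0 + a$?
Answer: $- \frac{120898303}{41359462} \approx -2.9231$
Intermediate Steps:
$z{\left(a,f \right)} = a$
$S{\left(k \right)} = 2 k \left(-2 + k\right)$ ($S{\left(k \right)} = \left(k - 2\right) \left(k + k\right) = \left(-2 + k\right) 2 k = 2 k \left(-2 + k\right)$)
$\frac{-2067 - -17204}{-8202 - 47 \left(-44 - 36\right)} + \frac{S{\left(-94 \right)}}{37244} = \frac{-2067 - -17204}{-8202 - 47 \left(-44 - 36\right)} + \frac{2 \left(-94\right) \left(-2 - 94\right)}{37244} = \frac{-2067 + 17204}{-8202 - 47 \left(-80\right)} + 2 \left(-94\right) \left(-96\right) \frac{1}{37244} = \frac{15137}{-8202 - -3760} + 18048 \cdot \frac{1}{37244} = \frac{15137}{-8202 + 3760} + \frac{4512}{9311} = \frac{15137}{-4442} + \frac{4512}{9311} = 15137 \left(- \frac{1}{4442}\right) + \frac{4512}{9311} = - \frac{15137}{4442} + \frac{4512}{9311} = - \frac{120898303}{41359462}$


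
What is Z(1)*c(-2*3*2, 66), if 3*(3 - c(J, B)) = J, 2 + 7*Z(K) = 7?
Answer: 5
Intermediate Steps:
Z(K) = 5/7 (Z(K) = -2/7 + (⅐)*7 = -2/7 + 1 = 5/7)
c(J, B) = 3 - J/3
Z(1)*c(-2*3*2, 66) = 5*(3 - (-2*3)*2/3)/7 = 5*(3 - (-2)*2)/7 = 5*(3 - ⅓*(-12))/7 = 5*(3 + 4)/7 = (5/7)*7 = 5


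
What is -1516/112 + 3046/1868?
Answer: -155671/13076 ≈ -11.905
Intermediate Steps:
-1516/112 + 3046/1868 = -1516*1/112 + 3046*(1/1868) = -379/28 + 1523/934 = -155671/13076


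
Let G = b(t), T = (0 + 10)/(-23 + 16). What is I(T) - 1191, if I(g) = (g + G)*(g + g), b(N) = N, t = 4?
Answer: -58719/49 ≈ -1198.3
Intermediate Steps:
T = -10/7 (T = 10/(-7) = 10*(-⅐) = -10/7 ≈ -1.4286)
G = 4
I(g) = 2*g*(4 + g) (I(g) = (g + 4)*(g + g) = (4 + g)*(2*g) = 2*g*(4 + g))
I(T) - 1191 = 2*(-10/7)*(4 - 10/7) - 1191 = 2*(-10/7)*(18/7) - 1191 = -360/49 - 1191 = -58719/49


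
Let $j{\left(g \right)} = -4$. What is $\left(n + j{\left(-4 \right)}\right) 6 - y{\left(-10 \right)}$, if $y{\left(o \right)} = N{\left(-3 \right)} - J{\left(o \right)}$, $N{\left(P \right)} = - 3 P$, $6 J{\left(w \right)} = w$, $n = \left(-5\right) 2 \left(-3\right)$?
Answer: $\frac{436}{3} \approx 145.33$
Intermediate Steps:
$n = 30$ ($n = \left(-10\right) \left(-3\right) = 30$)
$J{\left(w \right)} = \frac{w}{6}$
$y{\left(o \right)} = 9 - \frac{o}{6}$ ($y{\left(o \right)} = \left(-3\right) \left(-3\right) - \frac{o}{6} = 9 - \frac{o}{6}$)
$\left(n + j{\left(-4 \right)}\right) 6 - y{\left(-10 \right)} = \left(30 - 4\right) 6 - \left(9 - - \frac{5}{3}\right) = 26 \cdot 6 - \left(9 + \frac{5}{3}\right) = 156 - \frac{32}{3} = \frac{436}{3}$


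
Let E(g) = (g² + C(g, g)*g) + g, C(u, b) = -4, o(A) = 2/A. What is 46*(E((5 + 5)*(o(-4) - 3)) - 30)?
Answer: 59800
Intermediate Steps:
E(g) = g² - 3*g (E(g) = (g² - 4*g) + g = g² - 3*g)
46*(E((5 + 5)*(o(-4) - 3)) - 30) = 46*(((5 + 5)*(2/(-4) - 3))*(-3 + (5 + 5)*(2/(-4) - 3)) - 30) = 46*((10*(2*(-¼) - 3))*(-3 + 10*(2*(-¼) - 3)) - 30) = 46*((10*(-½ - 3))*(-3 + 10*(-½ - 3)) - 30) = 46*((10*(-7/2))*(-3 + 10*(-7/2)) - 30) = 46*(-35*(-3 - 35) - 30) = 46*(-35*(-38) - 30) = 46*(1330 - 30) = 46*1300 = 59800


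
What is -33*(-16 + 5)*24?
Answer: 8712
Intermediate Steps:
-33*(-16 + 5)*24 = -33*(-11)*24 = 363*24 = 8712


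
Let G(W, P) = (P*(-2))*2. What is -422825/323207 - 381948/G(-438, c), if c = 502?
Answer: 30649808659/162249914 ≈ 188.91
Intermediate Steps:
G(W, P) = -4*P (G(W, P) = -2*P*2 = -4*P)
-422825/323207 - 381948/G(-438, c) = -422825/323207 - 381948/((-4*502)) = -422825*1/323207 - 381948/(-2008) = -422825/323207 - 381948*(-1/2008) = -422825/323207 + 95487/502 = 30649808659/162249914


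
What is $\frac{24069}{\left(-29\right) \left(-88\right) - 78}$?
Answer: $\frac{24069}{2474} \approx 9.7288$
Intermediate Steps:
$\frac{24069}{\left(-29\right) \left(-88\right) - 78} = \frac{24069}{2552 - 78} = \frac{24069}{2474}$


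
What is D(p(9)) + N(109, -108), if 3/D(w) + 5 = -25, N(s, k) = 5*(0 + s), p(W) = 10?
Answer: 5449/10 ≈ 544.90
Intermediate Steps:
N(s, k) = 5*s
D(w) = -1/10 (D(w) = 3/(-5 - 25) = 3/(-30) = 3*(-1/30) = -1/10)
D(p(9)) + N(109, -108) = -1/10 + 5*109 = -1/10 + 545 = 5449/10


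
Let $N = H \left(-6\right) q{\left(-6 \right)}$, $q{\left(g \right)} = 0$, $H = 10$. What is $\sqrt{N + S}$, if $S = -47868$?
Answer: $2 i \sqrt{11967} \approx 218.79 i$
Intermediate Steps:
$N = 0$ ($N = 10 \left(-6\right) 0 = \left(-60\right) 0 = 0$)
$\sqrt{N + S} = \sqrt{0 - 47868} = \sqrt{-47868} = 2 i \sqrt{11967}$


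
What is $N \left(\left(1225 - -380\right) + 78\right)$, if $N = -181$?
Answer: $-304623$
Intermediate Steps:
$N \left(\left(1225 - -380\right) + 78\right) = - 181 \left(\left(1225 - -380\right) + 78\right) = - 181 \left(\left(1225 + 380\right) + 78\right) = - 181 \left(1605 + 78\right) = \left(-181\right) 1683 = -304623$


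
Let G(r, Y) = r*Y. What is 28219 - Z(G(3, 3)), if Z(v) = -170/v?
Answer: 254141/9 ≈ 28238.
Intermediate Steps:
G(r, Y) = Y*r
28219 - Z(G(3, 3)) = 28219 - (-170)/(3*3) = 28219 - (-170)/9 = 28219 - 1*(-170/9) = 28219 + 170/9 = 254141/9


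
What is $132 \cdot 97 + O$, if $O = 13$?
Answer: $12817$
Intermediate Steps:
$132 \cdot 97 + O = 132 \cdot 97 + 13 = 12804 + 13 = 12817$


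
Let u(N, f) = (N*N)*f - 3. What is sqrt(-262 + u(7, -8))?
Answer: 3*I*sqrt(73) ≈ 25.632*I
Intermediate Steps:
u(N, f) = -3 + f*N**2 (u(N, f) = N**2*f - 3 = f*N**2 - 3 = -3 + f*N**2)
sqrt(-262 + u(7, -8)) = sqrt(-262 + (-3 - 8*7**2)) = sqrt(-262 + (-3 - 8*49)) = sqrt(-262 + (-3 - 392)) = sqrt(-262 - 395) = sqrt(-657) = 3*I*sqrt(73)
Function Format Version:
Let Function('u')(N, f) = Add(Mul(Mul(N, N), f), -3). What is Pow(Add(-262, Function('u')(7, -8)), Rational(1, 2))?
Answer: Mul(3, I, Pow(73, Rational(1, 2))) ≈ Mul(25.632, I)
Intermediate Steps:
Function('u')(N, f) = Add(-3, Mul(f, Pow(N, 2))) (Function('u')(N, f) = Add(Mul(Pow(N, 2), f), -3) = Add(Mul(f, Pow(N, 2)), -3) = Add(-3, Mul(f, Pow(N, 2))))
Pow(Add(-262, Function('u')(7, -8)), Rational(1, 2)) = Pow(Add(-262, Add(-3, Mul(-8, Pow(7, 2)))), Rational(1, 2)) = Pow(Add(-262, Add(-3, Mul(-8, 49))), Rational(1, 2)) = Pow(Add(-262, Add(-3, -392)), Rational(1, 2)) = Pow(Add(-262, -395), Rational(1, 2)) = Pow(-657, Rational(1, 2)) = Mul(3, I, Pow(73, Rational(1, 2)))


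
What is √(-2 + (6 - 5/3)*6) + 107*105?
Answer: 11235 + 2*√6 ≈ 11240.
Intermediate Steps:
√(-2 + (6 - 5/3)*6) + 107*105 = √(-2 + (6 - 5*⅓)*6) + 11235 = √(-2 + (6 - 5/3)*6) + 11235 = √(-2 + (13/3)*6) + 11235 = √(-2 + 26) + 11235 = √24 + 11235 = 2*√6 + 11235 = 11235 + 2*√6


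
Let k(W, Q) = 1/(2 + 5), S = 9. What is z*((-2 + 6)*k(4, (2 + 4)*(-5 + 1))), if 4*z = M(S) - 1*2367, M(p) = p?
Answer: -2358/7 ≈ -336.86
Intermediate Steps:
k(W, Q) = ⅐ (k(W, Q) = 1/7 = ⅐)
z = -1179/2 (z = (9 - 1*2367)/4 = (9 - 2367)/4 = (¼)*(-2358) = -1179/2 ≈ -589.50)
z*((-2 + 6)*k(4, (2 + 4)*(-5 + 1))) = -1179*(-2 + 6)/(2*7) = -2358/7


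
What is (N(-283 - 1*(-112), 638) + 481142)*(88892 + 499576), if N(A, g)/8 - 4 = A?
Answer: 282350477208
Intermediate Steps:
N(A, g) = 32 + 8*A
(N(-283 - 1*(-112), 638) + 481142)*(88892 + 499576) = ((32 + 8*(-283 - 1*(-112))) + 481142)*(88892 + 499576) = ((32 + 8*(-283 + 112)) + 481142)*588468 = ((32 + 8*(-171)) + 481142)*588468 = ((32 - 1368) + 481142)*588468 = (-1336 + 481142)*588468 = 479806*588468 = 282350477208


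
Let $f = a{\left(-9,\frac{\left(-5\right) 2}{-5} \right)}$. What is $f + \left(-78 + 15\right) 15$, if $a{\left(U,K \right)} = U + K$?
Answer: $-952$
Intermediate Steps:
$a{\left(U,K \right)} = K + U$
$f = -7$ ($f = \frac{\left(-5\right) 2}{-5} - 9 = \left(-10\right) \left(- \frac{1}{5}\right) - 9 = 2 - 9 = -7$)
$f + \left(-78 + 15\right) 15 = -7 + \left(-78 + 15\right) 15 = -7 - 945 = -952$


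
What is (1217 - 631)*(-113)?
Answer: -66218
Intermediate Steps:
(1217 - 631)*(-113) = 586*(-113) = -66218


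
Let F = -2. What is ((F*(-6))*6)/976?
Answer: 9/122 ≈ 0.073771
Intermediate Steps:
((F*(-6))*6)/976 = (-2*(-6)*6)/976 = (12*6)*(1/976) = 72*(1/976) = 9/122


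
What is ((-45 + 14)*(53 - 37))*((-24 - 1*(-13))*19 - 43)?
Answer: 124992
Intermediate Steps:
((-45 + 14)*(53 - 37))*((-24 - 1*(-13))*19 - 43) = (-31*16)*((-24 + 13)*19 - 43) = -496*(-11*19 - 43) = -496*(-209 - 43) = -496*(-252) = 124992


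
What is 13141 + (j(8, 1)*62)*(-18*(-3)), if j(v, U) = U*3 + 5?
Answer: 39925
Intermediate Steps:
j(v, U) = 5 + 3*U (j(v, U) = 3*U + 5 = 5 + 3*U)
13141 + (j(8, 1)*62)*(-18*(-3)) = 13141 + ((5 + 3*1)*62)*(-18*(-3)) = 13141 + ((5 + 3)*62)*54 = 13141 + (8*62)*54 = 13141 + 496*54 = 13141 + 26784 = 39925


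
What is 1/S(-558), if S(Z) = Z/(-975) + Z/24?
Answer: -1300/29481 ≈ -0.044096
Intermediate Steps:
S(Z) = 317*Z/7800 (S(Z) = Z*(-1/975) + Z*(1/24) = -Z/975 + Z/24 = 317*Z/7800)
1/S(-558) = 1/((317/7800)*(-558)) = 1/(-29481/1300) = -1300/29481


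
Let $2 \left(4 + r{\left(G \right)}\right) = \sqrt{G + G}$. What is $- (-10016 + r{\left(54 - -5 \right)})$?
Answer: $10020 - \frac{\sqrt{118}}{2} \approx 10015.0$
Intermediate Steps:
$r{\left(G \right)} = -4 + \frac{\sqrt{2} \sqrt{G}}{2}$ ($r{\left(G \right)} = -4 + \frac{\sqrt{G + G}}{2} = -4 + \frac{\sqrt{2 G}}{2} = -4 + \frac{\sqrt{2} \sqrt{G}}{2}$)
$- (-10016 + r{\left(54 - -5 \right)}) = - (-10016 - \left(4 - \frac{\sqrt{2} \sqrt{54 - -5}}{2}\right)) = - (-10016 - \left(4 - \frac{\sqrt{2} \sqrt{54 + 5}}{2}\right)) = - (-10016 - \left(4 - \frac{\sqrt{2} \sqrt{59}}{2}\right)) = - (-10016 - \left(4 - \frac{\sqrt{118}}{2}\right)) = - (-10020 + \frac{\sqrt{118}}{2}) = 10020 - \frac{\sqrt{118}}{2}$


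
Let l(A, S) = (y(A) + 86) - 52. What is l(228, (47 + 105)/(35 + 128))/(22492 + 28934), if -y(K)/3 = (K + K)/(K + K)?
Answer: 31/51426 ≈ 0.00060281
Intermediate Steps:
y(K) = -3 (y(K) = -3*(K + K)/(K + K) = -3*2*K/(2*K) = -3*2*K*1/(2*K) = -3*1 = -3)
l(A, S) = 31 (l(A, S) = (-3 + 86) - 52 = 83 - 52 = 31)
l(228, (47 + 105)/(35 + 128))/(22492 + 28934) = 31/(22492 + 28934) = 31/51426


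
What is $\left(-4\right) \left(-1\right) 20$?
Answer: $80$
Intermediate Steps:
$\left(-4\right) \left(-1\right) 20 = 4 \cdot 20 = 80$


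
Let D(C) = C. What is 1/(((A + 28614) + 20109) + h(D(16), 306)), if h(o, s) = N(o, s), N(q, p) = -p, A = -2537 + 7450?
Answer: 1/53330 ≈ 1.8751e-5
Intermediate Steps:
A = 4913
h(o, s) = -s
1/(((A + 28614) + 20109) + h(D(16), 306)) = 1/(((4913 + 28614) + 20109) - 1*306) = 1/((33527 + 20109) - 306) = 1/(53636 - 306) = 1/53330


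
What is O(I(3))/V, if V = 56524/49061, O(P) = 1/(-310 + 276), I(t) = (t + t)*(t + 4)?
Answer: -49061/1921816 ≈ -0.025528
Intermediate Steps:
I(t) = 2*t*(4 + t) (I(t) = (2*t)*(4 + t) = 2*t*(4 + t))
O(P) = -1/34 (O(P) = 1/(-34) = -1/34)
V = 56524/49061 (V = 56524*(1/49061) = 56524/49061 ≈ 1.1521)
O(I(3))/V = -1/(34*56524/49061) = -1/34*49061/56524 = -49061/1921816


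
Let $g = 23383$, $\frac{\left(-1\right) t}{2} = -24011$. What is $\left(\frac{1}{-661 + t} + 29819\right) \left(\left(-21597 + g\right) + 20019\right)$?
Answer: $\frac{30794278276300}{47361} \approx 6.502 \cdot 10^{8}$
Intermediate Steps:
$t = 48022$ ($t = \left(-2\right) \left(-24011\right) = 48022$)
$\left(\frac{1}{-661 + t} + 29819\right) \left(\left(-21597 + g\right) + 20019\right) = \left(\frac{1}{-661 + 48022} + 29819\right) \left(\left(-21597 + 23383\right) + 20019\right) = \left(\frac{1}{47361} + 29819\right) \left(1786 + 20019\right) = \left(\frac{1}{47361} + 29819\right) 21805 = \frac{1412257660}{47361} \cdot 21805 = \frac{30794278276300}{47361}$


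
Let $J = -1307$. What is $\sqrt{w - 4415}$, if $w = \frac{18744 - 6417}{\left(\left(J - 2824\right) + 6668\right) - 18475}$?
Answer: $\frac{i \sqrt{1121694078986}}{15938} \approx 66.451 i$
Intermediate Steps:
$w = - \frac{12327}{15938}$ ($w = \frac{18744 - 6417}{\left(\left(-1307 - 2824\right) + 6668\right) - 18475} = \frac{12327}{\left(-4131 + 6668\right) - 18475} = \frac{12327}{2537 - 18475} = \frac{12327}{-15938} = 12327 \left(- \frac{1}{15938}\right) = - \frac{12327}{15938} \approx -0.77343$)
$\sqrt{w - 4415} = \sqrt{- \frac{12327}{15938} - 4415} = \sqrt{- \frac{70378597}{15938}} = \frac{i \sqrt{1121694078986}}{15938}$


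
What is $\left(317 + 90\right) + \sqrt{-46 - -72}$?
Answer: $407 + \sqrt{26} \approx 412.1$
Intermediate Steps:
$\left(317 + 90\right) + \sqrt{-46 - -72} = 407 + \sqrt{-46 + 72} = 407 + \sqrt{26}$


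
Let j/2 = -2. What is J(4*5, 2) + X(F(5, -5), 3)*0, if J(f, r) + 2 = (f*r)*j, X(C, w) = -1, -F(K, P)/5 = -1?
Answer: -162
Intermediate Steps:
j = -4 (j = 2*(-2) = -4)
F(K, P) = 5 (F(K, P) = -5*(-1) = 5)
J(f, r) = -2 - 4*f*r (J(f, r) = -2 + (f*r)*(-4) = -2 - 4*f*r)
J(4*5, 2) + X(F(5, -5), 3)*0 = (-2 - 4*4*5*2) - 1*0 = (-2 - 4*20*2) + 0 = (-2 - 160) + 0 = -162 + 0 = -162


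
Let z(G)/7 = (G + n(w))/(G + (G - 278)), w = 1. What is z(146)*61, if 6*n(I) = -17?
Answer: 52399/12 ≈ 4366.6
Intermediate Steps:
n(I) = -17/6 (n(I) = (1/6)*(-17) = -17/6)
z(G) = 7*(-17/6 + G)/(-278 + 2*G) (z(G) = 7*((G - 17/6)/(G + (G - 278))) = 7*((-17/6 + G)/(G + (-278 + G))) = 7*((-17/6 + G)/(-278 + 2*G)) = 7*(-17/6 + G)/(-278 + 2*G))
z(146)*61 = (7*(-17 + 6*146)/(12*(-139 + 146)))*61 = ((7/12)*(-17 + 876)/7)*61 = ((7/12)*(1/7)*859)*61 = (859/12)*61 = 52399/12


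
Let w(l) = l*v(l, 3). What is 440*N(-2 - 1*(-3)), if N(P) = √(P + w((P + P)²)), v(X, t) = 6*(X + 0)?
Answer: 440*√97 ≈ 4333.5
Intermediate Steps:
v(X, t) = 6*X
w(l) = 6*l² (w(l) = l*(6*l) = 6*l²)
N(P) = √(P + 96*P⁴) (N(P) = √(P + 6*((P + P)²)²) = √(P + 6*((2*P)²)²) = √(P + 6*(4*P²)²) = √(P + 6*(16*P⁴)) = √(P + 96*P⁴))
440*N(-2 - 1*(-3)) = 440*√((-2 - 1*(-3)) + 96*(-2 - 1*(-3))⁴) = 440*√((-2 + 3) + 96*(-2 + 3)⁴) = 440*√(1 + 96*1⁴) = 440*√(1 + 96*1) = 440*√(1 + 96) = 440*√97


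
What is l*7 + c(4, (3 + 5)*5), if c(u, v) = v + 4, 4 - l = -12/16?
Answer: 309/4 ≈ 77.250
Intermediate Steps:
l = 19/4 (l = 4 - (-12)/16 = 4 - 1*(-¾) = 4 + ¾ = 19/4 ≈ 4.7500)
c(u, v) = 4 + v
l*7 + c(4, (3 + 5)*5) = (19/4)*7 + (4 + (3 + 5)*5) = 133/4 + (4 + 8*5) = 133/4 + (4 + 40) = 133/4 + 44 = 309/4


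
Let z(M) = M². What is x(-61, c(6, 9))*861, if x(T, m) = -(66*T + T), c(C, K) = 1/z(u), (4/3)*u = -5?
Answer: 3518907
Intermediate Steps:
u = -15/4 (u = (¾)*(-5) = -15/4 ≈ -3.7500)
c(C, K) = 16/225 (c(C, K) = 1/((-15/4)²) = 1/(225/16) = 16/225)
x(T, m) = -67*T
x(-61, c(6, 9))*861 = -67*(-61)*861 = 4087*861 = 3518907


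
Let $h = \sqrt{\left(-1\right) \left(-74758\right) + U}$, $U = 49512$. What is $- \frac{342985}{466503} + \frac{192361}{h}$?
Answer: $- \frac{342985}{466503} + \frac{192361 \sqrt{430}}{7310} \approx 544.94$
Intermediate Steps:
$h = 17 \sqrt{430}$ ($h = \sqrt{\left(-1\right) \left(-74758\right) + 49512} = \sqrt{74758 + 49512} = \sqrt{124270} = 17 \sqrt{430} \approx 352.52$)
$- \frac{342985}{466503} + \frac{192361}{h} = - \frac{342985}{466503} + \frac{192361}{17 \sqrt{430}} = \left(-342985\right) \frac{1}{466503} + 192361 \frac{\sqrt{430}}{7310} = - \frac{342985}{466503} + \frac{192361 \sqrt{430}}{7310}$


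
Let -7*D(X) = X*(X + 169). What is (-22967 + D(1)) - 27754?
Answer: -355217/7 ≈ -50745.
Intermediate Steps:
D(X) = -X*(169 + X)/7 (D(X) = -X*(X + 169)/7 = -X*(169 + X)/7)
(-22967 + D(1)) - 27754 = (-22967 - ⅐*1*(169 + 1)) - 27754 = (-22967 - ⅐*1*170) - 27754 = (-22967 - 170/7) - 27754 = -160939/7 - 27754 = -355217/7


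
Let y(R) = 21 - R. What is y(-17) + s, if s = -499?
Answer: -461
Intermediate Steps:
y(-17) + s = (21 - 1*(-17)) - 499 = (21 + 17) - 499 = 38 - 499 = -461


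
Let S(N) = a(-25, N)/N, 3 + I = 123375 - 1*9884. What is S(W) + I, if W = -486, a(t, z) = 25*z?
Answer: 113513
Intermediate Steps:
I = 113488 (I = -3 + (123375 - 1*9884) = -3 + (123375 - 9884) = -3 + 113491 = 113488)
S(N) = 25 (S(N) = (25*N)/N = 25)
S(W) + I = 25 + 113488 = 113513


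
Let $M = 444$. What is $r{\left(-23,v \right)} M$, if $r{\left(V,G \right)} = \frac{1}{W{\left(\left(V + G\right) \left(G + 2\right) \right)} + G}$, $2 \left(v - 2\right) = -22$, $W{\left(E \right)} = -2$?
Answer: $- \frac{444}{11} \approx -40.364$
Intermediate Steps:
$v = -9$ ($v = 2 + \frac{1}{2} \left(-22\right) = 2 - 11 = -9$)
$r{\left(V,G \right)} = \frac{1}{-2 + G}$
$r{\left(-23,v \right)} M = \frac{1}{-2 - 9} \cdot 444 = \frac{1}{-11} \cdot 444 = \left(- \frac{1}{11}\right) 444 = - \frac{444}{11}$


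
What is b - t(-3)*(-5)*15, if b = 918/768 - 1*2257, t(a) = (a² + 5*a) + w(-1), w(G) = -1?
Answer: -355943/128 ≈ -2780.8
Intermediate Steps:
t(a) = -1 + a² + 5*a (t(a) = (a² + 5*a) - 1 = -1 + a² + 5*a)
b = -288743/128 (b = 918*(1/768) - 2257 = 153/128 - 2257 = -288743/128 ≈ -2255.8)
b - t(-3)*(-5)*15 = -288743/128 - (-1 + (-3)² + 5*(-3))*(-5)*15 = -288743/128 - (-1 + 9 - 15)*(-5)*15 = -288743/128 - (-7*(-5))*15 = -288743/128 - 35*15 = -288743/128 - 1*525 = -288743/128 - 525 = -355943/128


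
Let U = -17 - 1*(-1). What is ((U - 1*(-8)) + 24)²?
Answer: 256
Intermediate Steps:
U = -16 (U = -17 + 1 = -16)
((U - 1*(-8)) + 24)² = ((-16 - 1*(-8)) + 24)² = ((-16 + 8) + 24)² = (-8 + 24)² = 16² = 256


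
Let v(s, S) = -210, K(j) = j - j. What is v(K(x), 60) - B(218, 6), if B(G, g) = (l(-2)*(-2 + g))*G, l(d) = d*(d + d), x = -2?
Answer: -7186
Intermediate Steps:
K(j) = 0
l(d) = 2*d² (l(d) = d*(2*d) = 2*d²)
B(G, g) = G*(-16 + 8*g) (B(G, g) = ((2*(-2)²)*(-2 + g))*G = ((2*4)*(-2 + g))*G = (8*(-2 + g))*G = (-16 + 8*g)*G = G*(-16 + 8*g))
v(K(x), 60) - B(218, 6) = -210 - 8*218*(-2 + 6) = -210 - 8*218*4 = -210 - 1*6976 = -210 - 6976 = -7186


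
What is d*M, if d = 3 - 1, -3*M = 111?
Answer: -74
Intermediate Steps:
M = -37 (M = -1/3*111 = -37)
d = 2
d*M = 2*(-37) = -74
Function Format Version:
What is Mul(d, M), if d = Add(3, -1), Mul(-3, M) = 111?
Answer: -74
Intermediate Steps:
M = -37 (M = Mul(Rational(-1, 3), 111) = -37)
d = 2
Mul(d, M) = Mul(2, -37) = -74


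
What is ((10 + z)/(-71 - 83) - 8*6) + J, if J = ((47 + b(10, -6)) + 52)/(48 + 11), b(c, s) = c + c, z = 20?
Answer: -209786/4543 ≈ -46.178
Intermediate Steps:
b(c, s) = 2*c
J = 119/59 (J = ((47 + 2*10) + 52)/(48 + 11) = ((47 + 20) + 52)/59 = (67 + 52)*(1/59) = 119*(1/59) = 119/59 ≈ 2.0169)
((10 + z)/(-71 - 83) - 8*6) + J = ((10 + 20)/(-71 - 83) - 8*6) + 119/59 = (30/(-154) - 48) + 119/59 = (30*(-1/154) - 48) + 119/59 = (-15/77 - 48) + 119/59 = -3711/77 + 119/59 = -209786/4543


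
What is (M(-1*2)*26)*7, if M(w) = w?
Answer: -364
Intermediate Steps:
(M(-1*2)*26)*7 = (-1*2*26)*7 = -2*26*7 = -52*7 = -364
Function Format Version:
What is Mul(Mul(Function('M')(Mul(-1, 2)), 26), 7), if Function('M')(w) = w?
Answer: -364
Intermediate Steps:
Mul(Mul(Function('M')(Mul(-1, 2)), 26), 7) = Mul(Mul(Mul(-1, 2), 26), 7) = Mul(Mul(-2, 26), 7) = Mul(-52, 7) = -364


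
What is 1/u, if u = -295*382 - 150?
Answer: -1/112840 ≈ -8.8621e-6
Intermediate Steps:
u = -112840 (u = -112690 - 150 = -112840)
1/u = 1/(-112840) = -1/112840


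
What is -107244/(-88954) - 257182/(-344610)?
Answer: 14958680617/7663609485 ≈ 1.9519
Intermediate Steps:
-107244/(-88954) - 257182/(-344610) = -107244*(-1/88954) - 257182*(-1/344610) = 53622/44477 + 128591/172305 = 14958680617/7663609485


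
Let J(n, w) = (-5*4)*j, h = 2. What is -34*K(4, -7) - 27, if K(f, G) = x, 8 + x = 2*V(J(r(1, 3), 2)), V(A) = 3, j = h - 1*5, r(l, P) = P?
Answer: 41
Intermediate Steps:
j = -3 (j = 2 - 1*5 = 2 - 5 = -3)
J(n, w) = 60 (J(n, w) = -5*4*(-3) = -20*(-3) = 60)
x = -2 (x = -8 + 2*3 = -8 + 6 = -2)
K(f, G) = -2
-34*K(4, -7) - 27 = -34*(-2) - 27 = 68 - 27 = 41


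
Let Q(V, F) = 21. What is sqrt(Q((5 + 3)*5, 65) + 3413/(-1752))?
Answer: sqrt(14620002)/876 ≈ 4.3649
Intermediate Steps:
sqrt(Q((5 + 3)*5, 65) + 3413/(-1752)) = sqrt(21 + 3413/(-1752)) = sqrt(21 + 3413*(-1/1752)) = sqrt(21 - 3413/1752) = sqrt(33379/1752) = sqrt(14620002)/876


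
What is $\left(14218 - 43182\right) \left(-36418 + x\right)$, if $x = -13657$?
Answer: $1450372300$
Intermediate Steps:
$\left(14218 - 43182\right) \left(-36418 + x\right) = \left(14218 - 43182\right) \left(-36418 - 13657\right) = \left(-28964\right) \left(-50075\right) = 1450372300$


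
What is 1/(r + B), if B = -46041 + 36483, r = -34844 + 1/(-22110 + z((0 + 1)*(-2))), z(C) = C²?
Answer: -22106/981550613 ≈ -2.2522e-5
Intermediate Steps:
r = -770261465/22106 (r = -34844 + 1/(-22110 + ((0 + 1)*(-2))²) = -34844 + 1/(-22110 + (1*(-2))²) = -34844 + 1/(-22110 + (-2)²) = -34844 + 1/(-22110 + 4) = -34844 + 1/(-22106) = -34844 - 1/22106 = -770261465/22106 ≈ -34844.)
B = -9558
1/(r + B) = 1/(-770261465/22106 - 9558) = 1/(-981550613/22106) = -22106/981550613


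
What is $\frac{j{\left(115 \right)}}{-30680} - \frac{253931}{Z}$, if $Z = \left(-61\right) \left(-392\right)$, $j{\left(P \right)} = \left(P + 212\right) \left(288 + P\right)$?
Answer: $- \frac{52604569}{3527020} \approx -14.915$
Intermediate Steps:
$j{\left(P \right)} = \left(212 + P\right) \left(288 + P\right)$
$Z = 23912$
$\frac{j{\left(115 \right)}}{-30680} - \frac{253931}{Z} = \frac{61056 + 115^{2} + 500 \cdot 115}{-30680} - \frac{253931}{23912} = \left(61056 + 13225 + 57500\right) \left(- \frac{1}{30680}\right) - \frac{253931}{23912} = 131781 \left(- \frac{1}{30680}\right) - \frac{253931}{23912} = - \frac{10137}{2360} - \frac{253931}{23912} = - \frac{52604569}{3527020}$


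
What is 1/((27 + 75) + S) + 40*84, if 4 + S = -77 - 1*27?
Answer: 20159/6 ≈ 3359.8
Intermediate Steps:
S = -108 (S = -4 + (-77 - 1*27) = -4 + (-77 - 27) = -4 - 104 = -108)
1/((27 + 75) + S) + 40*84 = 1/((27 + 75) - 108) + 40*84 = 1/(102 - 108) + 3360 = 1/(-6) + 3360 = -1/6 + 3360 = 20159/6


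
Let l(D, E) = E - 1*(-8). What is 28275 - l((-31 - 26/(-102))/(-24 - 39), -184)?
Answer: 28451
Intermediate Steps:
l(D, E) = 8 + E (l(D, E) = E + 8 = 8 + E)
28275 - l((-31 - 26/(-102))/(-24 - 39), -184) = 28275 - (8 - 184) = 28275 - 1*(-176) = 28275 + 176 = 28451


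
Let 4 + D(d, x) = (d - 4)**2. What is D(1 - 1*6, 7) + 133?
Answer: 210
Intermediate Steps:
D(d, x) = -4 + (-4 + d)**2 (D(d, x) = -4 + (d - 4)**2 = -4 + (-4 + d)**2)
D(1 - 1*6, 7) + 133 = (-4 + (-4 + (1 - 1*6))**2) + 133 = (-4 + (-4 + (1 - 6))**2) + 133 = (-4 + (-4 - 5)**2) + 133 = (-4 + (-9)**2) + 133 = (-4 + 81) + 133 = 77 + 133 = 210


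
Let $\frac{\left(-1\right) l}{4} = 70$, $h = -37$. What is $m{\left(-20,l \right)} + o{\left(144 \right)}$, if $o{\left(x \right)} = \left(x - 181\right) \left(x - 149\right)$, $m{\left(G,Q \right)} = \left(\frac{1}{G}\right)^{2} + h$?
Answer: $\frac{59201}{400} \approx 148.0$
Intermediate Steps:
$l = -280$ ($l = \left(-4\right) 70 = -280$)
$m{\left(G,Q \right)} = -37 + \frac{1}{G^{2}}$ ($m{\left(G,Q \right)} = \left(\frac{1}{G}\right)^{2} - 37 = \frac{1}{G^{2}} - 37 = -37 + \frac{1}{G^{2}}$)
$o{\left(x \right)} = \left(-181 + x\right) \left(-149 + x\right)$
$m{\left(-20,l \right)} + o{\left(144 \right)} = \left(-37 + \frac{1}{400}\right) + \left(26969 + 144^{2} - 47520\right) = \left(-37 + \frac{1}{400}\right) + \left(26969 + 20736 - 47520\right) = - \frac{14799}{400} + 185 = \frac{59201}{400}$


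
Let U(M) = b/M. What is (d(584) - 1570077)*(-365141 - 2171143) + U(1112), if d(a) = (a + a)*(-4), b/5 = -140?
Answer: 1110334972574873/278 ≈ 3.9940e+12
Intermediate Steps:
b = -700 (b = 5*(-140) = -700)
U(M) = -700/M
d(a) = -8*a (d(a) = (2*a)*(-4) = -8*a)
(d(584) - 1570077)*(-365141 - 2171143) + U(1112) = (-8*584 - 1570077)*(-365141 - 2171143) - 700/1112 = (-4672 - 1570077)*(-2536284) - 700*1/1112 = -1574749*(-2536284) - 175/278 = 3994010692716 - 175/278 = 1110334972574873/278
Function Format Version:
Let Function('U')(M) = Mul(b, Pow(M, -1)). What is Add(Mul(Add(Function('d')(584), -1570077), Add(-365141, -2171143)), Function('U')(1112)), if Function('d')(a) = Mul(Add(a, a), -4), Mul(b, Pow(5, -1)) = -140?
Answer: Rational(1110334972574873, 278) ≈ 3.9940e+12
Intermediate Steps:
b = -700 (b = Mul(5, -140) = -700)
Function('U')(M) = Mul(-700, Pow(M, -1))
Function('d')(a) = Mul(-8, a) (Function('d')(a) = Mul(Mul(2, a), -4) = Mul(-8, a))
Add(Mul(Add(Function('d')(584), -1570077), Add(-365141, -2171143)), Function('U')(1112)) = Add(Mul(Add(Mul(-8, 584), -1570077), Add(-365141, -2171143)), Mul(-700, Pow(1112, -1))) = Add(Mul(Add(-4672, -1570077), -2536284), Mul(-700, Rational(1, 1112))) = Add(Mul(-1574749, -2536284), Rational(-175, 278)) = Add(3994010692716, Rational(-175, 278)) = Rational(1110334972574873, 278)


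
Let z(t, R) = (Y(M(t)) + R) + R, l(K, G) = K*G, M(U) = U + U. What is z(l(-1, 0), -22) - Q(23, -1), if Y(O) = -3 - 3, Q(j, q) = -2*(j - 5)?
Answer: -14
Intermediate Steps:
M(U) = 2*U
Q(j, q) = 10 - 2*j (Q(j, q) = -2*(-5 + j) = 10 - 2*j)
Y(O) = -6
l(K, G) = G*K
z(t, R) = -6 + 2*R (z(t, R) = (-6 + R) + R = -6 + 2*R)
z(l(-1, 0), -22) - Q(23, -1) = (-6 + 2*(-22)) - (10 - 2*23) = (-6 - 44) - (10 - 46) = -50 - 1*(-36) = -50 + 36 = -14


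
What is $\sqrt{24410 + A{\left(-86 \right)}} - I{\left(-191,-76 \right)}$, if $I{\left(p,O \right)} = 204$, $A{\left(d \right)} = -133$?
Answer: $-204 + \sqrt{24277} \approx -48.189$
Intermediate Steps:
$\sqrt{24410 + A{\left(-86 \right)}} - I{\left(-191,-76 \right)} = \sqrt{24410 - 133} - 204 = \sqrt{24277} - 204 = -204 + \sqrt{24277}$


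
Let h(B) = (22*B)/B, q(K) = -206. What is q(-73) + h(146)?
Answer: -184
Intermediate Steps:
h(B) = 22
q(-73) + h(146) = -206 + 22 = -184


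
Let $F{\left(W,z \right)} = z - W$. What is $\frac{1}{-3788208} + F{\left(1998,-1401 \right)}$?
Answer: $- \frac{12876118993}{3788208} \approx -3399.0$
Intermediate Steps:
$\frac{1}{-3788208} + F{\left(1998,-1401 \right)} = \frac{1}{-3788208} - 3399 = - \frac{1}{3788208} - 3399 = - \frac{12876118993}{3788208}$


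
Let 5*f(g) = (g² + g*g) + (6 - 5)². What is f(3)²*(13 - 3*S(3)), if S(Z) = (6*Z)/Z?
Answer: -361/5 ≈ -72.200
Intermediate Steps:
S(Z) = 6
f(g) = ⅕ + 2*g²/5 (f(g) = ((g² + g*g) + (6 - 5)²)/5 = ((g² + g²) + 1²)/5 = (2*g² + 1)/5 = (1 + 2*g²)/5 = ⅕ + 2*g²/5)
f(3)²*(13 - 3*S(3)) = (⅕ + (⅖)*3²)²*(13 - 3*6) = (⅕ + (⅖)*9)²*(13 - 18) = (⅕ + 18/5)²*(-5) = (19/5)²*(-5) = (361/25)*(-5) = -361/5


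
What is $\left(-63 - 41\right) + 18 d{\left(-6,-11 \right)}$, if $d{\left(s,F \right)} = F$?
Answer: $-302$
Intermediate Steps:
$\left(-63 - 41\right) + 18 d{\left(-6,-11 \right)} = \left(-63 - 41\right) + 18 \left(-11\right) = \left(-63 - 41\right) - 198 = -104 - 198 = -302$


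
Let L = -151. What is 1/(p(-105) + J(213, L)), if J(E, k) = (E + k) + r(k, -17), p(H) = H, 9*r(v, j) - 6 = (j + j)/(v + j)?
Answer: -756/31987 ≈ -0.023635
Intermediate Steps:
r(v, j) = ⅔ + 2*j/(9*(j + v)) (r(v, j) = ⅔ + ((j + j)/(v + j))/9 = ⅔ + ((2*j)/(j + v))/9 = ⅔ + (2*j/(j + v))/9 = ⅔ + 2*j/(9*(j + v)))
J(E, k) = E + k + 2*(-68 + 3*k)/(9*(-17 + k)) (J(E, k) = (E + k) + 2*(3*k + 4*(-17))/(9*(-17 + k)) = (E + k) + 2*(3*k - 68)/(9*(-17 + k)) = (E + k) + 2*(-68 + 3*k)/(9*(-17 + k)) = E + k + 2*(-68 + 3*k)/(9*(-17 + k)))
1/(p(-105) + J(213, L)) = 1/(-105 + (-136 + 6*(-151) + 9*(-17 - 151)*(213 - 151))/(9*(-17 - 151))) = 1/(-105 + (⅑)*(-136 - 906 + 9*(-168)*62)/(-168)) = 1/(-105 + (⅑)*(-1/168)*(-136 - 906 - 93744)) = 1/(-105 + (⅑)*(-1/168)*(-94786)) = 1/(-105 + 47393/756) = 1/(-31987/756) = -756/31987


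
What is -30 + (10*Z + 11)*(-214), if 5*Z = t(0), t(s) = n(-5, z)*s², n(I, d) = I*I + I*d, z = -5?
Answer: -2384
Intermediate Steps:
n(I, d) = I² + I*d
t(s) = 50*s² (t(s) = (-5*(-5 - 5))*s² = (-5*(-10))*s² = 50*s²)
Z = 0 (Z = (50*0²)/5 = (50*0)/5 = (⅕)*0 = 0)
-30 + (10*Z + 11)*(-214) = -30 + (10*0 + 11)*(-214) = -30 + (0 + 11)*(-214) = -30 + 11*(-214) = -30 - 2354 = -2384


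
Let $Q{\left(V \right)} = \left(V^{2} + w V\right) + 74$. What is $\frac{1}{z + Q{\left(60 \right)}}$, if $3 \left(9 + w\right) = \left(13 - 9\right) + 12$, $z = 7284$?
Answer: $\frac{1}{10738} \approx 9.3127 \cdot 10^{-5}$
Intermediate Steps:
$w = - \frac{11}{3}$ ($w = -9 + \frac{\left(13 - 9\right) + 12}{3} = -9 + \frac{4 + 12}{3} = -9 + \frac{1}{3} \cdot 16 = -9 + \frac{16}{3} = - \frac{11}{3} \approx -3.6667$)
$Q{\left(V \right)} = 74 + V^{2} - \frac{11 V}{3}$ ($Q{\left(V \right)} = \left(V^{2} - \frac{11 V}{3}\right) + 74 = 74 + V^{2} - \frac{11 V}{3}$)
$\frac{1}{z + Q{\left(60 \right)}} = \frac{1}{7284 + \left(74 + 60^{2} - 220\right)} = \frac{1}{7284 + \left(74 + 3600 - 220\right)} = \frac{1}{7284 + 3454} = \frac{1}{10738}$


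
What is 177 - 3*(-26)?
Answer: 255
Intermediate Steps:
177 - 3*(-26) = 177 + 78 = 255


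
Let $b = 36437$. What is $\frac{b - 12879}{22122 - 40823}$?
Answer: $- \frac{23558}{18701} \approx -1.2597$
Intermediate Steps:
$\frac{b - 12879}{22122 - 40823} = \frac{36437 - 12879}{22122 - 40823} = \frac{23558}{-18701} = 23558 \left(- \frac{1}{18701}\right) = - \frac{23558}{18701}$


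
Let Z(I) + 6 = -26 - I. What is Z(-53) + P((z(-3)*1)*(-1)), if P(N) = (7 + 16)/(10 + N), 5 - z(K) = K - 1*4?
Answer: 19/2 ≈ 9.5000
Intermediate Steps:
z(K) = 9 - K (z(K) = 5 - (K - 1*4) = 5 - (K - 4) = 5 - (-4 + K) = 5 + (4 - K) = 9 - K)
Z(I) = -32 - I (Z(I) = -6 + (-26 - I) = -32 - I)
P(N) = 23/(10 + N)
Z(-53) + P((z(-3)*1)*(-1)) = (-32 - 1*(-53)) + 23/(10 + ((9 - 1*(-3))*1)*(-1)) = (-32 + 53) + 23/(10 + ((9 + 3)*1)*(-1)) = 21 + 23/(10 + (12*1)*(-1)) = 21 + 23/(10 + 12*(-1)) = 21 + 23/(10 - 12) = 21 + 23/(-2) = 21 + 23*(-1/2) = 21 - 23/2 = 19/2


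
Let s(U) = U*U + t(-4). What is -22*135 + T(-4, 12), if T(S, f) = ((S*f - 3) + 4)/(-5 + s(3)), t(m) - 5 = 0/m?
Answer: -26777/9 ≈ -2975.2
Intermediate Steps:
t(m) = 5 (t(m) = 5 + 0/m = 5 + 0 = 5)
s(U) = 5 + U² (s(U) = U*U + 5 = U² + 5 = 5 + U²)
T(S, f) = ⅑ + S*f/9 (T(S, f) = ((S*f - 3) + 4)/(-5 + (5 + 3²)) = ((-3 + S*f) + 4)/(-5 + (5 + 9)) = (1 + S*f)/(-5 + 14) = (1 + S*f)/9 = (1 + S*f)*(⅑) = ⅑ + S*f/9)
-22*135 + T(-4, 12) = -22*135 + (⅑ + (⅑)*(-4)*12) = -2970 + (⅑ - 16/3) = -2970 - 47/9 = -26777/9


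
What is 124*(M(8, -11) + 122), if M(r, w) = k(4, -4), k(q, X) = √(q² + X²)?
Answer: 15128 + 496*√2 ≈ 15829.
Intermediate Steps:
k(q, X) = √(X² + q²)
M(r, w) = 4*√2 (M(r, w) = √((-4)² + 4²) = √(16 + 16) = √32 = 4*√2)
124*(M(8, -11) + 122) = 124*(4*√2 + 122) = 124*(122 + 4*√2) = 15128 + 496*√2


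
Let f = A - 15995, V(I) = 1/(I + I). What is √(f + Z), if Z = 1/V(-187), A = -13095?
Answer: 2*I*√7366 ≈ 171.65*I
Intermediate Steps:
V(I) = 1/(2*I)
Z = -374 (Z = 1/((½)/(-187)) = 1/((½)*(-1/187)) = 1/(-1/374) = -374)
f = -29090 (f = -13095 - 15995 = -29090)
√(f + Z) = √(-29090 - 374) = √(-29464) = 2*I*√7366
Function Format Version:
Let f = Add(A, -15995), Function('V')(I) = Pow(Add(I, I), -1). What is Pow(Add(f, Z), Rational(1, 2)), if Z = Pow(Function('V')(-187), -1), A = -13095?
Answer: Mul(2, I, Pow(7366, Rational(1, 2))) ≈ Mul(171.65, I)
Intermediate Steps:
Function('V')(I) = Mul(Rational(1, 2), Pow(I, -1)) (Function('V')(I) = Pow(Mul(2, I), -1) = Mul(Rational(1, 2), Pow(I, -1)))
Z = -374 (Z = Pow(Mul(Rational(1, 2), Pow(-187, -1)), -1) = Pow(Mul(Rational(1, 2), Rational(-1, 187)), -1) = Pow(Rational(-1, 374), -1) = -374)
f = -29090 (f = Add(-13095, -15995) = -29090)
Pow(Add(f, Z), Rational(1, 2)) = Pow(Add(-29090, -374), Rational(1, 2)) = Pow(-29464, Rational(1, 2)) = Mul(2, I, Pow(7366, Rational(1, 2)))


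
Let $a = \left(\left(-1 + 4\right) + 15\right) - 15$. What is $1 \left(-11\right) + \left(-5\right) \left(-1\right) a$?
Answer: $4$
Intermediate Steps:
$a = 3$ ($a = \left(3 + 15\right) - 15 = 18 - 15 = 3$)
$1 \left(-11\right) + \left(-5\right) \left(-1\right) a = 1 \left(-11\right) + \left(-5\right) \left(-1\right) 3 = -11 + 5 \cdot 3 = -11 + 15 = 4$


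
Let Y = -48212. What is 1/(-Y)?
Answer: 1/48212 ≈ 2.0742e-5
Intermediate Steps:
1/(-Y) = 1/(-1*(-48212)) = 1/48212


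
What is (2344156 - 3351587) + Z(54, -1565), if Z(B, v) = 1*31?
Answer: -1007400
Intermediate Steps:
Z(B, v) = 31
(2344156 - 3351587) + Z(54, -1565) = (2344156 - 3351587) + 31 = -1007431 + 31 = -1007400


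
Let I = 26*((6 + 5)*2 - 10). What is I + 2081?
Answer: 2393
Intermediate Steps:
I = 312 (I = 26*(11*2 - 10) = 26*(22 - 10) = 26*12 = 312)
I + 2081 = 312 + 2081 = 2393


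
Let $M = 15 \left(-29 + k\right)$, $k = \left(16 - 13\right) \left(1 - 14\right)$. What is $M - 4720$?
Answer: $-5740$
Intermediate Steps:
$k = -39$ ($k = 3 \left(-13\right) = -39$)
$M = -1020$ ($M = 15 \left(-29 - 39\right) = 15 \left(-68\right) = -1020$)
$M - 4720 = -1020 - 4720 = -5740$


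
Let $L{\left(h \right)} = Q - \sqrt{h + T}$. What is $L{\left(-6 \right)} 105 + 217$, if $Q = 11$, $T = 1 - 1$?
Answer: $1372 - 105 i \sqrt{6} \approx 1372.0 - 257.2 i$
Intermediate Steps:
$T = 0$ ($T = 1 - 1 = 0$)
$L{\left(h \right)} = 11 - \sqrt{h}$ ($L{\left(h \right)} = 11 - \sqrt{h + 0} = 11 - \sqrt{h}$)
$L{\left(-6 \right)} 105 + 217 = \left(11 - \sqrt{-6}\right) 105 + 217 = \left(11 - i \sqrt{6}\right) 105 + 217 = \left(1155 - 105 i \sqrt{6}\right) + 217 = 1372 - 105 i \sqrt{6}$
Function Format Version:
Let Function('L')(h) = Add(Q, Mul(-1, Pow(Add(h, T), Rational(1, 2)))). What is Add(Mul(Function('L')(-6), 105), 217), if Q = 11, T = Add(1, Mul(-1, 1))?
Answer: Add(1372, Mul(-105, I, Pow(6, Rational(1, 2)))) ≈ Add(1372.0, Mul(-257.20, I))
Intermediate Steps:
T = 0 (T = Add(1, -1) = 0)
Function('L')(h) = Add(11, Mul(-1, Pow(h, Rational(1, 2)))) (Function('L')(h) = Add(11, Mul(-1, Pow(Add(h, 0), Rational(1, 2)))) = Add(11, Mul(-1, Pow(h, Rational(1, 2)))))
Add(Mul(Function('L')(-6), 105), 217) = Add(Mul(Add(11, Mul(-1, Pow(-6, Rational(1, 2)))), 105), 217) = Add(Mul(Add(11, Mul(-1, Mul(I, Pow(6, Rational(1, 2))))), 105), 217) = Add(Mul(Add(11, Mul(-1, I, Pow(6, Rational(1, 2)))), 105), 217) = Add(Add(1155, Mul(-105, I, Pow(6, Rational(1, 2)))), 217) = Add(1372, Mul(-105, I, Pow(6, Rational(1, 2))))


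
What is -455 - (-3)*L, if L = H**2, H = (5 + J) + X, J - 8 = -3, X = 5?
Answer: 220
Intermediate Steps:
J = 5 (J = 8 - 3 = 5)
H = 15 (H = (5 + 5) + 5 = 10 + 5 = 15)
L = 225 (L = 15**2 = 225)
-455 - (-3)*L = -455 - (-3)*225 = -455 - 1*(-675) = -455 + 675 = 220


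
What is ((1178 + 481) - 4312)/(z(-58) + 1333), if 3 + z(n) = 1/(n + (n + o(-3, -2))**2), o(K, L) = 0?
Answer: -8770818/4396981 ≈ -1.9947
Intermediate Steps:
z(n) = -3 + 1/(n + n**2) (z(n) = -3 + 1/(n + (n + 0)**2) = -3 + 1/(n + n**2))
((1178 + 481) - 4312)/(z(-58) + 1333) = ((1178 + 481) - 4312)/((1 - 3*(-58) - 3*(-58)**2)/((-58)*(1 - 58)) + 1333) = (1659 - 4312)/(-1/58*(1 + 174 - 3*3364)/(-57) + 1333) = -2653/(-1/58*(-1/57)*(1 + 174 - 10092) + 1333) = -2653/(-1/58*(-1/57)*(-9917) + 1333) = -2653/(-9917/3306 + 1333) = -2653/4396981/3306 = -2653*3306/4396981 = -8770818/4396981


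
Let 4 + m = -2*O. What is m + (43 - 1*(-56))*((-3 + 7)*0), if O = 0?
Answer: -4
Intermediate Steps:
m = -4 (m = -4 - 2*0 = -4 + 0 = -4)
m + (43 - 1*(-56))*((-3 + 7)*0) = -4 + (43 - 1*(-56))*((-3 + 7)*0) = -4 + (43 + 56)*(4*0) = -4 + 99*0 = -4 + 0 = -4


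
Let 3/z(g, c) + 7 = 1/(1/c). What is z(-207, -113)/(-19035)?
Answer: 1/761400 ≈ 1.3134e-6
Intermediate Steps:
z(g, c) = 3/(-7 + c) (z(g, c) = 3/(-7 + 1/(1/c)) = 3/(-7 + c))
z(-207, -113)/(-19035) = (3/(-7 - 113))/(-19035) = (3/(-120))*(-1/19035) = (3*(-1/120))*(-1/19035) = -1/40*(-1/19035) = 1/761400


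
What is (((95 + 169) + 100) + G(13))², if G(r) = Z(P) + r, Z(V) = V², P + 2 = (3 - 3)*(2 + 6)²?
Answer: 145161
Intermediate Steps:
P = -2 (P = -2 + (3 - 3)*(2 + 6)² = -2 + 0*8² = -2 + 0*64 = -2 + 0 = -2)
G(r) = 4 + r (G(r) = (-2)² + r = 4 + r)
(((95 + 169) + 100) + G(13))² = (((95 + 169) + 100) + (4 + 13))² = ((264 + 100) + 17)² = (364 + 17)² = 381² = 145161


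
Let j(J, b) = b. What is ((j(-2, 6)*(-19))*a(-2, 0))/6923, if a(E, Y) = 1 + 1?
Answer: -228/6923 ≈ -0.032934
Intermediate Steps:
a(E, Y) = 2
((j(-2, 6)*(-19))*a(-2, 0))/6923 = ((6*(-19))*2)/6923 = -114*2*(1/6923) = -228*1/6923 = -228/6923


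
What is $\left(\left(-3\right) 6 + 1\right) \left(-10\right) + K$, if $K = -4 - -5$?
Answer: $171$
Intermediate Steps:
$K = 1$ ($K = -4 + 5 = 1$)
$\left(\left(-3\right) 6 + 1\right) \left(-10\right) + K = \left(\left(-3\right) 6 + 1\right) \left(-10\right) + 1 = \left(-18 + 1\right) \left(-10\right) + 1 = \left(-17\right) \left(-10\right) + 1 = 170 + 1 = 171$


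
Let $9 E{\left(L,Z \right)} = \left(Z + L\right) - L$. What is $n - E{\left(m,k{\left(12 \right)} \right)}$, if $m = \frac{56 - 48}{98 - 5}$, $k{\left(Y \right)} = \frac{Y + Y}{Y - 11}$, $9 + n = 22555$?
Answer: $\frac{67630}{3} \approx 22543.0$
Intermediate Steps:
$n = 22546$ ($n = -9 + 22555 = 22546$)
$k{\left(Y \right)} = \frac{2 Y}{-11 + Y}$
$m = \frac{8}{93} \approx 0.086022$
$E{\left(L,Z \right)} = \frac{Z}{9}$ ($E{\left(L,Z \right)} = \frac{\left(Z + L\right) - L}{9} = \frac{\left(L + Z\right) - L}{9} = \frac{Z}{9}$)
$n - E{\left(m,k{\left(12 \right)} \right)} = 22546 - \frac{2 \cdot 12 \frac{1}{-11 + 12}}{9} = 22546 - \frac{2 \cdot 12 \cdot 1^{-1}}{9} = 22546 - \frac{2 \cdot 12 \cdot 1}{9} = 22546 - \frac{1}{9} \cdot 24 = 22546 - \frac{8}{3} = \frac{67630}{3}$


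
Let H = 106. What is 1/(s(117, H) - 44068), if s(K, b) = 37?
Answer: -1/44031 ≈ -2.2711e-5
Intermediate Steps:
1/(s(117, H) - 44068) = 1/(37 - 44068) = 1/(-44031) = -1/44031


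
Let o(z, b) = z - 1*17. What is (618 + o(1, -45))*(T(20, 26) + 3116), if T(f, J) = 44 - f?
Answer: 1890280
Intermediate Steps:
o(z, b) = -17 + z (o(z, b) = z - 17 = -17 + z)
(618 + o(1, -45))*(T(20, 26) + 3116) = (618 + (-17 + 1))*((44 - 1*20) + 3116) = (618 - 16)*((44 - 20) + 3116) = 602*(24 + 3116) = 602*3140 = 1890280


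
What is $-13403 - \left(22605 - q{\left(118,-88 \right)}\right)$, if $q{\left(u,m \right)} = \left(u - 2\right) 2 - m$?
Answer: $-35688$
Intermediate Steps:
$q{\left(u,m \right)} = -4 - m + 2 u$ ($q{\left(u,m \right)} = \left(-2 + u\right) 2 - m = \left(-4 + 2 u\right) - m = -4 - m + 2 u$)
$-13403 - \left(22605 - q{\left(118,-88 \right)}\right) = -13403 - \left(22605 - \left(-4 - -88 + 2 \cdot 118\right)\right) = -13403 - \left(22605 - \left(-4 + 88 + 236\right)\right) = -13403 - \left(22605 - 320\right) = -13403 - 22285 = -35688$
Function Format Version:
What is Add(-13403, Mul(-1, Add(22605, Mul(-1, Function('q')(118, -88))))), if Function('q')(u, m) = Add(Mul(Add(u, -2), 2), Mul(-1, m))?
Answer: -35688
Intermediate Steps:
Function('q')(u, m) = Add(-4, Mul(-1, m), Mul(2, u)) (Function('q')(u, m) = Add(Mul(Add(-2, u), 2), Mul(-1, m)) = Add(Add(-4, Mul(2, u)), Mul(-1, m)) = Add(-4, Mul(-1, m), Mul(2, u)))
Add(-13403, Mul(-1, Add(22605, Mul(-1, Function('q')(118, -88))))) = Add(-13403, Mul(-1, Add(22605, Mul(-1, Add(-4, Mul(-1, -88), Mul(2, 118)))))) = Add(-13403, Mul(-1, Add(22605, Mul(-1, Add(-4, 88, 236))))) = Add(-13403, Mul(-1, Add(22605, Mul(-1, 320)))) = Add(-13403, Mul(-1, Add(22605, -320))) = Add(-13403, Mul(-1, 22285)) = Add(-13403, -22285) = -35688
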